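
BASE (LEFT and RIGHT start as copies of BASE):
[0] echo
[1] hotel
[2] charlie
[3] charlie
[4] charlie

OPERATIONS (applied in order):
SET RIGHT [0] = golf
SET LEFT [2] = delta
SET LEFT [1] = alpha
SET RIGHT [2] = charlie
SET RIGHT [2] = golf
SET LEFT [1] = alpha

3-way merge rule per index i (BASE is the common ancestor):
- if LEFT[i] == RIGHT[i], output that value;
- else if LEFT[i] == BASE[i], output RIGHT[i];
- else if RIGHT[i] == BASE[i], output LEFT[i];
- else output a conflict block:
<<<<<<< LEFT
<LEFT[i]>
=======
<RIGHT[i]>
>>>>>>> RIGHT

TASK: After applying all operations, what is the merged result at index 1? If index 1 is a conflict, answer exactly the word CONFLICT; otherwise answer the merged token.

Answer: alpha

Derivation:
Final LEFT:  [echo, alpha, delta, charlie, charlie]
Final RIGHT: [golf, hotel, golf, charlie, charlie]
i=0: L=echo=BASE, R=golf -> take RIGHT -> golf
i=1: L=alpha, R=hotel=BASE -> take LEFT -> alpha
i=2: BASE=charlie L=delta R=golf all differ -> CONFLICT
i=3: L=charlie R=charlie -> agree -> charlie
i=4: L=charlie R=charlie -> agree -> charlie
Index 1 -> alpha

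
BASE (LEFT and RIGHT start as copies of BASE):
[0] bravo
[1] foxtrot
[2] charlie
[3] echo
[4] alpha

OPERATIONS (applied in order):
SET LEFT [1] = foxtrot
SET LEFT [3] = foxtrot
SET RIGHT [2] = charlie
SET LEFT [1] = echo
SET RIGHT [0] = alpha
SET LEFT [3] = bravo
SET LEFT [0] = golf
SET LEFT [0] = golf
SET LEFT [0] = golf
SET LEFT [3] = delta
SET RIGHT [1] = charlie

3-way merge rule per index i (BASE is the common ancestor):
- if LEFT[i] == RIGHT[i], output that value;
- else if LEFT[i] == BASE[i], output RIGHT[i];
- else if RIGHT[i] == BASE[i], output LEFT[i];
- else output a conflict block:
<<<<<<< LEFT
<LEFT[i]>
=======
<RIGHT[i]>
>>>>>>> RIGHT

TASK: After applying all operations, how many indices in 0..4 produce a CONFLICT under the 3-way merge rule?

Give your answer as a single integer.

Final LEFT:  [golf, echo, charlie, delta, alpha]
Final RIGHT: [alpha, charlie, charlie, echo, alpha]
i=0: BASE=bravo L=golf R=alpha all differ -> CONFLICT
i=1: BASE=foxtrot L=echo R=charlie all differ -> CONFLICT
i=2: L=charlie R=charlie -> agree -> charlie
i=3: L=delta, R=echo=BASE -> take LEFT -> delta
i=4: L=alpha R=alpha -> agree -> alpha
Conflict count: 2

Answer: 2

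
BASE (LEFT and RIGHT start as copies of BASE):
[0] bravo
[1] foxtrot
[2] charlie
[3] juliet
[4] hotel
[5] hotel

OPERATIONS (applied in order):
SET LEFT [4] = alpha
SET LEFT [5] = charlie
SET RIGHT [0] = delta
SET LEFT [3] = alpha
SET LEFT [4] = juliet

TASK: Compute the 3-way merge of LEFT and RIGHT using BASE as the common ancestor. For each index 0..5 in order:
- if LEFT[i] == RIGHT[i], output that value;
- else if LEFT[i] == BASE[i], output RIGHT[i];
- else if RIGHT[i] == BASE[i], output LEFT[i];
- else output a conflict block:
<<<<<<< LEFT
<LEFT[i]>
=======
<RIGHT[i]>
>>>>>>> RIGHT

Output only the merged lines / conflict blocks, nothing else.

Final LEFT:  [bravo, foxtrot, charlie, alpha, juliet, charlie]
Final RIGHT: [delta, foxtrot, charlie, juliet, hotel, hotel]
i=0: L=bravo=BASE, R=delta -> take RIGHT -> delta
i=1: L=foxtrot R=foxtrot -> agree -> foxtrot
i=2: L=charlie R=charlie -> agree -> charlie
i=3: L=alpha, R=juliet=BASE -> take LEFT -> alpha
i=4: L=juliet, R=hotel=BASE -> take LEFT -> juliet
i=5: L=charlie, R=hotel=BASE -> take LEFT -> charlie

Answer: delta
foxtrot
charlie
alpha
juliet
charlie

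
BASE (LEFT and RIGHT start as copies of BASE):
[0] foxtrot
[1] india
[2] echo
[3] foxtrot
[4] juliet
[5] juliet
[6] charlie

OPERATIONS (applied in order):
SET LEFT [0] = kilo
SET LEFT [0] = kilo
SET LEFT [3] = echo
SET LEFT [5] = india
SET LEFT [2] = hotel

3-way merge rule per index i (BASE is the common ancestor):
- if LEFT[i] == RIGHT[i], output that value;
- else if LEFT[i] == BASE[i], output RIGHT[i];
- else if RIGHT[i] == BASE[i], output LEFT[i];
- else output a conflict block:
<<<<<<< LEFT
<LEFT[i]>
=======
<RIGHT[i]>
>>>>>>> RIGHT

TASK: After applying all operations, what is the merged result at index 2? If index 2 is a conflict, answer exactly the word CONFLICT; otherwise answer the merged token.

Final LEFT:  [kilo, india, hotel, echo, juliet, india, charlie]
Final RIGHT: [foxtrot, india, echo, foxtrot, juliet, juliet, charlie]
i=0: L=kilo, R=foxtrot=BASE -> take LEFT -> kilo
i=1: L=india R=india -> agree -> india
i=2: L=hotel, R=echo=BASE -> take LEFT -> hotel
i=3: L=echo, R=foxtrot=BASE -> take LEFT -> echo
i=4: L=juliet R=juliet -> agree -> juliet
i=5: L=india, R=juliet=BASE -> take LEFT -> india
i=6: L=charlie R=charlie -> agree -> charlie
Index 2 -> hotel

Answer: hotel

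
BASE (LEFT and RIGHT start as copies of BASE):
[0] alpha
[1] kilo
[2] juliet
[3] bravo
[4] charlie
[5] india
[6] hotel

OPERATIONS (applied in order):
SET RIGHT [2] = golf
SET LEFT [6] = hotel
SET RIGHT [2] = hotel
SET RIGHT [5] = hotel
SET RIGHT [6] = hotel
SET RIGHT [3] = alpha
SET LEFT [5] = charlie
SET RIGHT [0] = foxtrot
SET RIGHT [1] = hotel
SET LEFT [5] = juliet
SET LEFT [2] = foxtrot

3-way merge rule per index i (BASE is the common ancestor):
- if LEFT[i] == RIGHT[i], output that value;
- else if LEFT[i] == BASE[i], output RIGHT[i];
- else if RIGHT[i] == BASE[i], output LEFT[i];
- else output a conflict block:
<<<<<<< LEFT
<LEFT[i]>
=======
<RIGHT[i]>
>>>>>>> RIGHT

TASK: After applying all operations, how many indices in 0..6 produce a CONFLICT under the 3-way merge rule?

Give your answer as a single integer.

Answer: 2

Derivation:
Final LEFT:  [alpha, kilo, foxtrot, bravo, charlie, juliet, hotel]
Final RIGHT: [foxtrot, hotel, hotel, alpha, charlie, hotel, hotel]
i=0: L=alpha=BASE, R=foxtrot -> take RIGHT -> foxtrot
i=1: L=kilo=BASE, R=hotel -> take RIGHT -> hotel
i=2: BASE=juliet L=foxtrot R=hotel all differ -> CONFLICT
i=3: L=bravo=BASE, R=alpha -> take RIGHT -> alpha
i=4: L=charlie R=charlie -> agree -> charlie
i=5: BASE=india L=juliet R=hotel all differ -> CONFLICT
i=6: L=hotel R=hotel -> agree -> hotel
Conflict count: 2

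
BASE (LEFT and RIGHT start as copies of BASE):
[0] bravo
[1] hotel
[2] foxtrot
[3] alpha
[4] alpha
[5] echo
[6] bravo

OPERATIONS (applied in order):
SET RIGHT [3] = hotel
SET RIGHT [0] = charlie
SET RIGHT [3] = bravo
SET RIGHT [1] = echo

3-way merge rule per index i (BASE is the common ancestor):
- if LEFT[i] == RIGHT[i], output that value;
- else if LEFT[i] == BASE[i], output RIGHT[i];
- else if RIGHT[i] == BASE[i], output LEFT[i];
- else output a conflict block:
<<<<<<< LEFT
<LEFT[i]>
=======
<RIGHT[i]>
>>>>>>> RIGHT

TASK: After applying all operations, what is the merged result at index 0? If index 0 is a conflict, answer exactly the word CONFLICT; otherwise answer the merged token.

Answer: charlie

Derivation:
Final LEFT:  [bravo, hotel, foxtrot, alpha, alpha, echo, bravo]
Final RIGHT: [charlie, echo, foxtrot, bravo, alpha, echo, bravo]
i=0: L=bravo=BASE, R=charlie -> take RIGHT -> charlie
i=1: L=hotel=BASE, R=echo -> take RIGHT -> echo
i=2: L=foxtrot R=foxtrot -> agree -> foxtrot
i=3: L=alpha=BASE, R=bravo -> take RIGHT -> bravo
i=4: L=alpha R=alpha -> agree -> alpha
i=5: L=echo R=echo -> agree -> echo
i=6: L=bravo R=bravo -> agree -> bravo
Index 0 -> charlie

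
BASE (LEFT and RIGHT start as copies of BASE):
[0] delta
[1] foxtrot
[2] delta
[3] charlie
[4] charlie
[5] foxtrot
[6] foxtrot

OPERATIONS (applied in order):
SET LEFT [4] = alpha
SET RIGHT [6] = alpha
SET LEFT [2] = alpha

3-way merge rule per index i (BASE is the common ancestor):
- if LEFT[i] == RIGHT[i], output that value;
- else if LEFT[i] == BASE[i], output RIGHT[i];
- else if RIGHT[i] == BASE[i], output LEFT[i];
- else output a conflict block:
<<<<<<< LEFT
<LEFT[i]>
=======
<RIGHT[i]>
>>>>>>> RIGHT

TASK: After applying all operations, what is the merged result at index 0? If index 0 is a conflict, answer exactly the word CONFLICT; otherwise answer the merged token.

Final LEFT:  [delta, foxtrot, alpha, charlie, alpha, foxtrot, foxtrot]
Final RIGHT: [delta, foxtrot, delta, charlie, charlie, foxtrot, alpha]
i=0: L=delta R=delta -> agree -> delta
i=1: L=foxtrot R=foxtrot -> agree -> foxtrot
i=2: L=alpha, R=delta=BASE -> take LEFT -> alpha
i=3: L=charlie R=charlie -> agree -> charlie
i=4: L=alpha, R=charlie=BASE -> take LEFT -> alpha
i=5: L=foxtrot R=foxtrot -> agree -> foxtrot
i=6: L=foxtrot=BASE, R=alpha -> take RIGHT -> alpha
Index 0 -> delta

Answer: delta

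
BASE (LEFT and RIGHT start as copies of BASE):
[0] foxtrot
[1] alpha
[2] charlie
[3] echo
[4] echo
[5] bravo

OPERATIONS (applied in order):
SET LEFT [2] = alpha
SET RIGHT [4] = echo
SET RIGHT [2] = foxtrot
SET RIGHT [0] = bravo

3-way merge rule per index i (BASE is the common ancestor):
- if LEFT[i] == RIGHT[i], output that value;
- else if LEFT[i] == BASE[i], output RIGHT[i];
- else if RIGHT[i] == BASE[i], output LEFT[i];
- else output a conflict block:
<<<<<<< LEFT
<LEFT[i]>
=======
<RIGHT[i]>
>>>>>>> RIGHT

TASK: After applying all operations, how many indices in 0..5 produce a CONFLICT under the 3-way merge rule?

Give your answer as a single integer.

Answer: 1

Derivation:
Final LEFT:  [foxtrot, alpha, alpha, echo, echo, bravo]
Final RIGHT: [bravo, alpha, foxtrot, echo, echo, bravo]
i=0: L=foxtrot=BASE, R=bravo -> take RIGHT -> bravo
i=1: L=alpha R=alpha -> agree -> alpha
i=2: BASE=charlie L=alpha R=foxtrot all differ -> CONFLICT
i=3: L=echo R=echo -> agree -> echo
i=4: L=echo R=echo -> agree -> echo
i=5: L=bravo R=bravo -> agree -> bravo
Conflict count: 1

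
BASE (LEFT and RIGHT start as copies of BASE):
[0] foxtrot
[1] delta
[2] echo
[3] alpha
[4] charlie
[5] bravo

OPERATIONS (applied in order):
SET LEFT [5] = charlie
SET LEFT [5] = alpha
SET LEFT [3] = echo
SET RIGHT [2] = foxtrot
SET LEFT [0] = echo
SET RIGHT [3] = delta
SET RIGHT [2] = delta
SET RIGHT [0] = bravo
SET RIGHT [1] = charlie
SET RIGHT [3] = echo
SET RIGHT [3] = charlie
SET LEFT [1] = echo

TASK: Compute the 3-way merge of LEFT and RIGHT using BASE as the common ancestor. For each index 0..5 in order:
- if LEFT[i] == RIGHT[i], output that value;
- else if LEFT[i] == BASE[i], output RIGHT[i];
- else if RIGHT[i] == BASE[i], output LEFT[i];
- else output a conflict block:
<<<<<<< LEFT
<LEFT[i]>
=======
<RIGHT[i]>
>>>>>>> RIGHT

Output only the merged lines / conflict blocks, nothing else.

Final LEFT:  [echo, echo, echo, echo, charlie, alpha]
Final RIGHT: [bravo, charlie, delta, charlie, charlie, bravo]
i=0: BASE=foxtrot L=echo R=bravo all differ -> CONFLICT
i=1: BASE=delta L=echo R=charlie all differ -> CONFLICT
i=2: L=echo=BASE, R=delta -> take RIGHT -> delta
i=3: BASE=alpha L=echo R=charlie all differ -> CONFLICT
i=4: L=charlie R=charlie -> agree -> charlie
i=5: L=alpha, R=bravo=BASE -> take LEFT -> alpha

Answer: <<<<<<< LEFT
echo
=======
bravo
>>>>>>> RIGHT
<<<<<<< LEFT
echo
=======
charlie
>>>>>>> RIGHT
delta
<<<<<<< LEFT
echo
=======
charlie
>>>>>>> RIGHT
charlie
alpha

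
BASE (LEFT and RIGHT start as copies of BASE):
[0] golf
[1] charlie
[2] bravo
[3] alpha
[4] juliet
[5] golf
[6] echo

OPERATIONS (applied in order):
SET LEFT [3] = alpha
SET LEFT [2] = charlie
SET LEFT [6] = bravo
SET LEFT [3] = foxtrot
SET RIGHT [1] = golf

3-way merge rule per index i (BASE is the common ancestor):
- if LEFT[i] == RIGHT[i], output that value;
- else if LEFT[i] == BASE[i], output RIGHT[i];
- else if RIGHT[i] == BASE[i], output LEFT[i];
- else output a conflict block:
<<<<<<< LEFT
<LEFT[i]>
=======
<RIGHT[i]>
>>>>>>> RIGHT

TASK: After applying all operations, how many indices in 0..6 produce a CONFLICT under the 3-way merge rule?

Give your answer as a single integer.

Final LEFT:  [golf, charlie, charlie, foxtrot, juliet, golf, bravo]
Final RIGHT: [golf, golf, bravo, alpha, juliet, golf, echo]
i=0: L=golf R=golf -> agree -> golf
i=1: L=charlie=BASE, R=golf -> take RIGHT -> golf
i=2: L=charlie, R=bravo=BASE -> take LEFT -> charlie
i=3: L=foxtrot, R=alpha=BASE -> take LEFT -> foxtrot
i=4: L=juliet R=juliet -> agree -> juliet
i=5: L=golf R=golf -> agree -> golf
i=6: L=bravo, R=echo=BASE -> take LEFT -> bravo
Conflict count: 0

Answer: 0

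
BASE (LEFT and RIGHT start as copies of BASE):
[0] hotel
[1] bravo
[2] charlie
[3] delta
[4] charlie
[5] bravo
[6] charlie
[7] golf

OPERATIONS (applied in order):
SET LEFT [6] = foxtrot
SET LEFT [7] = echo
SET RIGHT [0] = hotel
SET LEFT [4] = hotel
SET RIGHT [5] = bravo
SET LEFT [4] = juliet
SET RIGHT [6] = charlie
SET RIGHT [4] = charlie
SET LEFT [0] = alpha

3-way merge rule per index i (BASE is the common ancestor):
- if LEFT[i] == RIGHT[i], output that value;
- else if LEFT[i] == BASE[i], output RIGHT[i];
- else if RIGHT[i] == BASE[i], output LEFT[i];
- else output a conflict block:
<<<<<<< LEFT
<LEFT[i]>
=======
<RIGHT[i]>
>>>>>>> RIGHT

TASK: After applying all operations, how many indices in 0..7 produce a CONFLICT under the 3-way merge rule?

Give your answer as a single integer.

Final LEFT:  [alpha, bravo, charlie, delta, juliet, bravo, foxtrot, echo]
Final RIGHT: [hotel, bravo, charlie, delta, charlie, bravo, charlie, golf]
i=0: L=alpha, R=hotel=BASE -> take LEFT -> alpha
i=1: L=bravo R=bravo -> agree -> bravo
i=2: L=charlie R=charlie -> agree -> charlie
i=3: L=delta R=delta -> agree -> delta
i=4: L=juliet, R=charlie=BASE -> take LEFT -> juliet
i=5: L=bravo R=bravo -> agree -> bravo
i=6: L=foxtrot, R=charlie=BASE -> take LEFT -> foxtrot
i=7: L=echo, R=golf=BASE -> take LEFT -> echo
Conflict count: 0

Answer: 0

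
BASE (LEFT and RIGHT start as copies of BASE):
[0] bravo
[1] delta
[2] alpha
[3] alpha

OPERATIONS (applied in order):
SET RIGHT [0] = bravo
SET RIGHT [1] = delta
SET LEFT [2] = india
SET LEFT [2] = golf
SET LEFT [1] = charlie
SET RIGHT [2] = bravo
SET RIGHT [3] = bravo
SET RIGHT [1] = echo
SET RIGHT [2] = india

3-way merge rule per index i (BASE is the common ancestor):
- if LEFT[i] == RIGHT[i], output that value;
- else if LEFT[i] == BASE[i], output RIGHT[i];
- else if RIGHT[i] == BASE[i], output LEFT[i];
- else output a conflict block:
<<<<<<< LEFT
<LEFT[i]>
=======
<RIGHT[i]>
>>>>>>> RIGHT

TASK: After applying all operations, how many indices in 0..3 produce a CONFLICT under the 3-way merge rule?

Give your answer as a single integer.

Answer: 2

Derivation:
Final LEFT:  [bravo, charlie, golf, alpha]
Final RIGHT: [bravo, echo, india, bravo]
i=0: L=bravo R=bravo -> agree -> bravo
i=1: BASE=delta L=charlie R=echo all differ -> CONFLICT
i=2: BASE=alpha L=golf R=india all differ -> CONFLICT
i=3: L=alpha=BASE, R=bravo -> take RIGHT -> bravo
Conflict count: 2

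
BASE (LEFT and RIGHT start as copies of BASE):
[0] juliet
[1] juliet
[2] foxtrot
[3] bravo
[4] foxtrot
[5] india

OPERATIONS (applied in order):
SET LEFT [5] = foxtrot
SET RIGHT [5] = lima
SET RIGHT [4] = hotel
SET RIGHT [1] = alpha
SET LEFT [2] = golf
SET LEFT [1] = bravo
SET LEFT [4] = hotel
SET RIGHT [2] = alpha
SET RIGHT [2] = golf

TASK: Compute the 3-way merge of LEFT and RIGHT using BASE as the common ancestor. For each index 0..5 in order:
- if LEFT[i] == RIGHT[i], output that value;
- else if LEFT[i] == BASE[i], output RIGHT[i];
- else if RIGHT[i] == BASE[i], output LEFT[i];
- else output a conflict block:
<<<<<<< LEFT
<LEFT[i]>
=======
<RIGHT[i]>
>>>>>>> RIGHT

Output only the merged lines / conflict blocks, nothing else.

Answer: juliet
<<<<<<< LEFT
bravo
=======
alpha
>>>>>>> RIGHT
golf
bravo
hotel
<<<<<<< LEFT
foxtrot
=======
lima
>>>>>>> RIGHT

Derivation:
Final LEFT:  [juliet, bravo, golf, bravo, hotel, foxtrot]
Final RIGHT: [juliet, alpha, golf, bravo, hotel, lima]
i=0: L=juliet R=juliet -> agree -> juliet
i=1: BASE=juliet L=bravo R=alpha all differ -> CONFLICT
i=2: L=golf R=golf -> agree -> golf
i=3: L=bravo R=bravo -> agree -> bravo
i=4: L=hotel R=hotel -> agree -> hotel
i=5: BASE=india L=foxtrot R=lima all differ -> CONFLICT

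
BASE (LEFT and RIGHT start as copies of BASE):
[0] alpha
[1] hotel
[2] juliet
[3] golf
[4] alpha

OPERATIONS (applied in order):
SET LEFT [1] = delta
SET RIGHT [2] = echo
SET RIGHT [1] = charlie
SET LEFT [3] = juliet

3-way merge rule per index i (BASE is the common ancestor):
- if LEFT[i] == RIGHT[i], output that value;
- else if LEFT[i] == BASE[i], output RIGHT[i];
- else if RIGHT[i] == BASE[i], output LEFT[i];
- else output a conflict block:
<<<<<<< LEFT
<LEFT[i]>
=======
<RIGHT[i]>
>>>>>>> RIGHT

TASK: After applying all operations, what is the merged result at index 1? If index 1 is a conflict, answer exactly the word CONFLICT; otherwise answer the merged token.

Final LEFT:  [alpha, delta, juliet, juliet, alpha]
Final RIGHT: [alpha, charlie, echo, golf, alpha]
i=0: L=alpha R=alpha -> agree -> alpha
i=1: BASE=hotel L=delta R=charlie all differ -> CONFLICT
i=2: L=juliet=BASE, R=echo -> take RIGHT -> echo
i=3: L=juliet, R=golf=BASE -> take LEFT -> juliet
i=4: L=alpha R=alpha -> agree -> alpha
Index 1 -> CONFLICT

Answer: CONFLICT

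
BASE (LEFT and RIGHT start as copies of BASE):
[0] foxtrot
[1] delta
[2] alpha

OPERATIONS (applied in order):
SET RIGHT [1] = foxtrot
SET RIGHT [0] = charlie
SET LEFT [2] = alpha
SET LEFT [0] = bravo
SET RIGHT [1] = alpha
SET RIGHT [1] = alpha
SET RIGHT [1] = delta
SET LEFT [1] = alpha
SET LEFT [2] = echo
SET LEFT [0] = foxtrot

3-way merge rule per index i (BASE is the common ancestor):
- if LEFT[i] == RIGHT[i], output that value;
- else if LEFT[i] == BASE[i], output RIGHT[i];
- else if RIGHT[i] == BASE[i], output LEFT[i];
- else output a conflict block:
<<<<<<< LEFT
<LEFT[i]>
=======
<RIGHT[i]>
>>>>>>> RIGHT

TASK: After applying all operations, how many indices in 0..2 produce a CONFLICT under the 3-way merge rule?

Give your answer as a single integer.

Answer: 0

Derivation:
Final LEFT:  [foxtrot, alpha, echo]
Final RIGHT: [charlie, delta, alpha]
i=0: L=foxtrot=BASE, R=charlie -> take RIGHT -> charlie
i=1: L=alpha, R=delta=BASE -> take LEFT -> alpha
i=2: L=echo, R=alpha=BASE -> take LEFT -> echo
Conflict count: 0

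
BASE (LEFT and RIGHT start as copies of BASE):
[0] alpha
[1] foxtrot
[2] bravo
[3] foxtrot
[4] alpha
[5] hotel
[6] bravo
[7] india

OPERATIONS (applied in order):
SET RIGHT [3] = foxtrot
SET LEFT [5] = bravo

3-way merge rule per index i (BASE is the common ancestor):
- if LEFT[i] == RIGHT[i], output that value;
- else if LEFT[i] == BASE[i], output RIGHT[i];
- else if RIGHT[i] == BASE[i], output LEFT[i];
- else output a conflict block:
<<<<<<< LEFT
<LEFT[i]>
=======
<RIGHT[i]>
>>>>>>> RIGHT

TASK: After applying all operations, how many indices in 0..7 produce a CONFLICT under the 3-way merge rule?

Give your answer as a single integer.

Answer: 0

Derivation:
Final LEFT:  [alpha, foxtrot, bravo, foxtrot, alpha, bravo, bravo, india]
Final RIGHT: [alpha, foxtrot, bravo, foxtrot, alpha, hotel, bravo, india]
i=0: L=alpha R=alpha -> agree -> alpha
i=1: L=foxtrot R=foxtrot -> agree -> foxtrot
i=2: L=bravo R=bravo -> agree -> bravo
i=3: L=foxtrot R=foxtrot -> agree -> foxtrot
i=4: L=alpha R=alpha -> agree -> alpha
i=5: L=bravo, R=hotel=BASE -> take LEFT -> bravo
i=6: L=bravo R=bravo -> agree -> bravo
i=7: L=india R=india -> agree -> india
Conflict count: 0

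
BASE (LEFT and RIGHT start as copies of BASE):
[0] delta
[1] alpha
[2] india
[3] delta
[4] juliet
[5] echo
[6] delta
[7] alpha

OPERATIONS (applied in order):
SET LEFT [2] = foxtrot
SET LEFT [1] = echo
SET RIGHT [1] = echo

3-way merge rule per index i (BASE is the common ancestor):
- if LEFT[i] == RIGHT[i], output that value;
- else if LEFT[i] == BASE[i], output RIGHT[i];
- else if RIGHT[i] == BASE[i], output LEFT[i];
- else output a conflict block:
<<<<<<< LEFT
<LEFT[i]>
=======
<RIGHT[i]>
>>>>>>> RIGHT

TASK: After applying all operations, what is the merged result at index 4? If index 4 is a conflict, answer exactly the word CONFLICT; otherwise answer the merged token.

Final LEFT:  [delta, echo, foxtrot, delta, juliet, echo, delta, alpha]
Final RIGHT: [delta, echo, india, delta, juliet, echo, delta, alpha]
i=0: L=delta R=delta -> agree -> delta
i=1: L=echo R=echo -> agree -> echo
i=2: L=foxtrot, R=india=BASE -> take LEFT -> foxtrot
i=3: L=delta R=delta -> agree -> delta
i=4: L=juliet R=juliet -> agree -> juliet
i=5: L=echo R=echo -> agree -> echo
i=6: L=delta R=delta -> agree -> delta
i=7: L=alpha R=alpha -> agree -> alpha
Index 4 -> juliet

Answer: juliet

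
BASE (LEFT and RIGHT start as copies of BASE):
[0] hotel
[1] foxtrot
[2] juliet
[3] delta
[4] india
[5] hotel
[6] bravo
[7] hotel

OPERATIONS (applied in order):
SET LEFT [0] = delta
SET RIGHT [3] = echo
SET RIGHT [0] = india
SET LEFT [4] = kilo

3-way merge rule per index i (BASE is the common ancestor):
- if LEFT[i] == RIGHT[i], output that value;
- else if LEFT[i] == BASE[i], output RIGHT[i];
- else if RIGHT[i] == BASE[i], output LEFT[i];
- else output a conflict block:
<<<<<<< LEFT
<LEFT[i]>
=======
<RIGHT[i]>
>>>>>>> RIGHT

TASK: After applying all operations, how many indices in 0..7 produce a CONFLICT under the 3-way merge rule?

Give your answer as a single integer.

Final LEFT:  [delta, foxtrot, juliet, delta, kilo, hotel, bravo, hotel]
Final RIGHT: [india, foxtrot, juliet, echo, india, hotel, bravo, hotel]
i=0: BASE=hotel L=delta R=india all differ -> CONFLICT
i=1: L=foxtrot R=foxtrot -> agree -> foxtrot
i=2: L=juliet R=juliet -> agree -> juliet
i=3: L=delta=BASE, R=echo -> take RIGHT -> echo
i=4: L=kilo, R=india=BASE -> take LEFT -> kilo
i=5: L=hotel R=hotel -> agree -> hotel
i=6: L=bravo R=bravo -> agree -> bravo
i=7: L=hotel R=hotel -> agree -> hotel
Conflict count: 1

Answer: 1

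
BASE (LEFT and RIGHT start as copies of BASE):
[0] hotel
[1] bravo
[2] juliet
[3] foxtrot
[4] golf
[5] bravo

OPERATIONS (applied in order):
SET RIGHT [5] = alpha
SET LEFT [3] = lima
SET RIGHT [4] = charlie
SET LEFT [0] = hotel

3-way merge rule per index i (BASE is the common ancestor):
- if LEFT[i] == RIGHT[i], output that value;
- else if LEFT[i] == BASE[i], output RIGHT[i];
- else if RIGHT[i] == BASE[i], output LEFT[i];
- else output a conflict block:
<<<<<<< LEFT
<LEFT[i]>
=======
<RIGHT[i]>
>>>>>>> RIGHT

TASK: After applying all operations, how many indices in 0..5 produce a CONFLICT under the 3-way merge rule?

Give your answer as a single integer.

Final LEFT:  [hotel, bravo, juliet, lima, golf, bravo]
Final RIGHT: [hotel, bravo, juliet, foxtrot, charlie, alpha]
i=0: L=hotel R=hotel -> agree -> hotel
i=1: L=bravo R=bravo -> agree -> bravo
i=2: L=juliet R=juliet -> agree -> juliet
i=3: L=lima, R=foxtrot=BASE -> take LEFT -> lima
i=4: L=golf=BASE, R=charlie -> take RIGHT -> charlie
i=5: L=bravo=BASE, R=alpha -> take RIGHT -> alpha
Conflict count: 0

Answer: 0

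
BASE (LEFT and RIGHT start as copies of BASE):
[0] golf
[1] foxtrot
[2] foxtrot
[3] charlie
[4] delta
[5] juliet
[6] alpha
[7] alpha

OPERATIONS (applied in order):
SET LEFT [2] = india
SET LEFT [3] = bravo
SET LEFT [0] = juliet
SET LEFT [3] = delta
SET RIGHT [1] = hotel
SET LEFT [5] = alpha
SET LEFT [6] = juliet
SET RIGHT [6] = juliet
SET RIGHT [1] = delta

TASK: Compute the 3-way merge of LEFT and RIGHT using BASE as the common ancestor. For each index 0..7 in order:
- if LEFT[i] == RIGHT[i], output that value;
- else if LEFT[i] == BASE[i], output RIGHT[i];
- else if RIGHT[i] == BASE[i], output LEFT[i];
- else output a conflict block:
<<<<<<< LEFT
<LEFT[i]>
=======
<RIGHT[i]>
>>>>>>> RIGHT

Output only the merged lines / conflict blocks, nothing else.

Answer: juliet
delta
india
delta
delta
alpha
juliet
alpha

Derivation:
Final LEFT:  [juliet, foxtrot, india, delta, delta, alpha, juliet, alpha]
Final RIGHT: [golf, delta, foxtrot, charlie, delta, juliet, juliet, alpha]
i=0: L=juliet, R=golf=BASE -> take LEFT -> juliet
i=1: L=foxtrot=BASE, R=delta -> take RIGHT -> delta
i=2: L=india, R=foxtrot=BASE -> take LEFT -> india
i=3: L=delta, R=charlie=BASE -> take LEFT -> delta
i=4: L=delta R=delta -> agree -> delta
i=5: L=alpha, R=juliet=BASE -> take LEFT -> alpha
i=6: L=juliet R=juliet -> agree -> juliet
i=7: L=alpha R=alpha -> agree -> alpha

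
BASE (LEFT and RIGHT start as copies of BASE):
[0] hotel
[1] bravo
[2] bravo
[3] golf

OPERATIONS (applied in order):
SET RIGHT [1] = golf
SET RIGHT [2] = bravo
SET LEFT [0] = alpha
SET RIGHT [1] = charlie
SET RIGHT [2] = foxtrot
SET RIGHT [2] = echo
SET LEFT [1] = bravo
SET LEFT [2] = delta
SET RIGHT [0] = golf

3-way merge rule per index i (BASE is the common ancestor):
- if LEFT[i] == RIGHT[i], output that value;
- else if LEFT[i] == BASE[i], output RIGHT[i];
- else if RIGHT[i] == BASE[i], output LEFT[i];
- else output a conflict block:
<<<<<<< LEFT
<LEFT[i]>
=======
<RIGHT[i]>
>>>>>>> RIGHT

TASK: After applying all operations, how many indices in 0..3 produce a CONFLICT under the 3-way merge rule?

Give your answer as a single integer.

Answer: 2

Derivation:
Final LEFT:  [alpha, bravo, delta, golf]
Final RIGHT: [golf, charlie, echo, golf]
i=0: BASE=hotel L=alpha R=golf all differ -> CONFLICT
i=1: L=bravo=BASE, R=charlie -> take RIGHT -> charlie
i=2: BASE=bravo L=delta R=echo all differ -> CONFLICT
i=3: L=golf R=golf -> agree -> golf
Conflict count: 2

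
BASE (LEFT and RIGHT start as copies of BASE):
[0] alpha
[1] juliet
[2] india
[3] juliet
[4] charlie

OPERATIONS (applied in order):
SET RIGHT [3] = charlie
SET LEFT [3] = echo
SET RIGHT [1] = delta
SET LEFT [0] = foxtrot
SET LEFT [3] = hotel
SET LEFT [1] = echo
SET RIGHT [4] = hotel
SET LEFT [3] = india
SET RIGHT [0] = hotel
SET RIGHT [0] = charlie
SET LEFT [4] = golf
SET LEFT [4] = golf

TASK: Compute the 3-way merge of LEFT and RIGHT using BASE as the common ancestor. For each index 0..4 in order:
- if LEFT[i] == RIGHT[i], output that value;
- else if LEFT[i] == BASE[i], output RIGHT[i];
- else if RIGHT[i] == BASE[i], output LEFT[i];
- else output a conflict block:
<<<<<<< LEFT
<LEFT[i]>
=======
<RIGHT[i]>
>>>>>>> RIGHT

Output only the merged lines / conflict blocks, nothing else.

Final LEFT:  [foxtrot, echo, india, india, golf]
Final RIGHT: [charlie, delta, india, charlie, hotel]
i=0: BASE=alpha L=foxtrot R=charlie all differ -> CONFLICT
i=1: BASE=juliet L=echo R=delta all differ -> CONFLICT
i=2: L=india R=india -> agree -> india
i=3: BASE=juliet L=india R=charlie all differ -> CONFLICT
i=4: BASE=charlie L=golf R=hotel all differ -> CONFLICT

Answer: <<<<<<< LEFT
foxtrot
=======
charlie
>>>>>>> RIGHT
<<<<<<< LEFT
echo
=======
delta
>>>>>>> RIGHT
india
<<<<<<< LEFT
india
=======
charlie
>>>>>>> RIGHT
<<<<<<< LEFT
golf
=======
hotel
>>>>>>> RIGHT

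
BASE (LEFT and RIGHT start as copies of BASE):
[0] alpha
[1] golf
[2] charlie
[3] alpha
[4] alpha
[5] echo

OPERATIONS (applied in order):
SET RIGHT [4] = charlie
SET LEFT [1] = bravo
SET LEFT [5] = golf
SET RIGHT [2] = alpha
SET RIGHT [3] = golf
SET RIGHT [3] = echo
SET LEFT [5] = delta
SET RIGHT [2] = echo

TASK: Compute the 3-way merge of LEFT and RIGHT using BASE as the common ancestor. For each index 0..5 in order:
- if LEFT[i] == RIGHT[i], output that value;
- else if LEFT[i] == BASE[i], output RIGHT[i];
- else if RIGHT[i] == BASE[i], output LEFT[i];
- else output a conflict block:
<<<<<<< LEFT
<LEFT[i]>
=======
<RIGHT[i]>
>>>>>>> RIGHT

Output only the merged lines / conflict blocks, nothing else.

Answer: alpha
bravo
echo
echo
charlie
delta

Derivation:
Final LEFT:  [alpha, bravo, charlie, alpha, alpha, delta]
Final RIGHT: [alpha, golf, echo, echo, charlie, echo]
i=0: L=alpha R=alpha -> agree -> alpha
i=1: L=bravo, R=golf=BASE -> take LEFT -> bravo
i=2: L=charlie=BASE, R=echo -> take RIGHT -> echo
i=3: L=alpha=BASE, R=echo -> take RIGHT -> echo
i=4: L=alpha=BASE, R=charlie -> take RIGHT -> charlie
i=5: L=delta, R=echo=BASE -> take LEFT -> delta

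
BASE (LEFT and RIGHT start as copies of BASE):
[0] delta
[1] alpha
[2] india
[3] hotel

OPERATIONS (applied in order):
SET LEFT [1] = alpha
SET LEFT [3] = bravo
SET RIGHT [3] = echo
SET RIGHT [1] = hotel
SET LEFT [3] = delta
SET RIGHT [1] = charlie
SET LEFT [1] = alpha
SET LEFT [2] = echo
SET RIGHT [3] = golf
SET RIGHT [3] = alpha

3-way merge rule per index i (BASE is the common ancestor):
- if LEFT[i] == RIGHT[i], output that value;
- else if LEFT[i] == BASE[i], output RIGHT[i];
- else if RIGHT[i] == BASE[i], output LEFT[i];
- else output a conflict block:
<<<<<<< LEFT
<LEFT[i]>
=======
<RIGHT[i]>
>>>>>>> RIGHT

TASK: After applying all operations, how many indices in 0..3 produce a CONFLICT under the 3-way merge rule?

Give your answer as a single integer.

Answer: 1

Derivation:
Final LEFT:  [delta, alpha, echo, delta]
Final RIGHT: [delta, charlie, india, alpha]
i=0: L=delta R=delta -> agree -> delta
i=1: L=alpha=BASE, R=charlie -> take RIGHT -> charlie
i=2: L=echo, R=india=BASE -> take LEFT -> echo
i=3: BASE=hotel L=delta R=alpha all differ -> CONFLICT
Conflict count: 1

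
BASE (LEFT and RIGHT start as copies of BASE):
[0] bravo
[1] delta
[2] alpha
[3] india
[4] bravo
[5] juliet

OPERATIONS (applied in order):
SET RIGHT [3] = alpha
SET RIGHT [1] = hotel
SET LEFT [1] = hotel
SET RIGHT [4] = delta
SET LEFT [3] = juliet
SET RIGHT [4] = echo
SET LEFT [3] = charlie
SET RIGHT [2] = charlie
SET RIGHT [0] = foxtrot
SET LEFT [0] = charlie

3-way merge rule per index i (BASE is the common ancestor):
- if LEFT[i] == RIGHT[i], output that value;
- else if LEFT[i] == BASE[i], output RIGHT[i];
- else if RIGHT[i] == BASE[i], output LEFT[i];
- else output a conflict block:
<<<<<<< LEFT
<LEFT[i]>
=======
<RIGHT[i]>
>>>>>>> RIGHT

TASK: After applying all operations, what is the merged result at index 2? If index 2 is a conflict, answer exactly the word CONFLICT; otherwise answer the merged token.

Answer: charlie

Derivation:
Final LEFT:  [charlie, hotel, alpha, charlie, bravo, juliet]
Final RIGHT: [foxtrot, hotel, charlie, alpha, echo, juliet]
i=0: BASE=bravo L=charlie R=foxtrot all differ -> CONFLICT
i=1: L=hotel R=hotel -> agree -> hotel
i=2: L=alpha=BASE, R=charlie -> take RIGHT -> charlie
i=3: BASE=india L=charlie R=alpha all differ -> CONFLICT
i=4: L=bravo=BASE, R=echo -> take RIGHT -> echo
i=5: L=juliet R=juliet -> agree -> juliet
Index 2 -> charlie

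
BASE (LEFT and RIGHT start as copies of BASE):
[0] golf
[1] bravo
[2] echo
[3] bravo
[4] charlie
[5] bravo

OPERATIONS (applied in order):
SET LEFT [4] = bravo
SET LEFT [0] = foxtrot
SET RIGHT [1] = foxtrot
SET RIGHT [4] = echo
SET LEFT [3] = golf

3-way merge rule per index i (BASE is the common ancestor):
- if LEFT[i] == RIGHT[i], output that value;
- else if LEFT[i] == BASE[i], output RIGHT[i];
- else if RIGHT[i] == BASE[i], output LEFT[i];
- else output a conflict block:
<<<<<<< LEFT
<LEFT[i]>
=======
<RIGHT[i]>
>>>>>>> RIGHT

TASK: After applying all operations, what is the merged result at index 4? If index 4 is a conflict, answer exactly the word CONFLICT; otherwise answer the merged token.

Final LEFT:  [foxtrot, bravo, echo, golf, bravo, bravo]
Final RIGHT: [golf, foxtrot, echo, bravo, echo, bravo]
i=0: L=foxtrot, R=golf=BASE -> take LEFT -> foxtrot
i=1: L=bravo=BASE, R=foxtrot -> take RIGHT -> foxtrot
i=2: L=echo R=echo -> agree -> echo
i=3: L=golf, R=bravo=BASE -> take LEFT -> golf
i=4: BASE=charlie L=bravo R=echo all differ -> CONFLICT
i=5: L=bravo R=bravo -> agree -> bravo
Index 4 -> CONFLICT

Answer: CONFLICT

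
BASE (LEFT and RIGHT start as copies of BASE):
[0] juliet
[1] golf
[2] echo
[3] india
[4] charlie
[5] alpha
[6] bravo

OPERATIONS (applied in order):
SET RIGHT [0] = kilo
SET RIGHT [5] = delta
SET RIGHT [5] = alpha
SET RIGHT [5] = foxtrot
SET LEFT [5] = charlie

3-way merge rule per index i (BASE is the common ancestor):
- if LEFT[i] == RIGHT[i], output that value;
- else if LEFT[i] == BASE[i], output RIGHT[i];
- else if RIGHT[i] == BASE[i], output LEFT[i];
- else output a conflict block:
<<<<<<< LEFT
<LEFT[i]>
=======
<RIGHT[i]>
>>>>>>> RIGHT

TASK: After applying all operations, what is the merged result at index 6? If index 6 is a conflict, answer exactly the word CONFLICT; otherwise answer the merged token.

Final LEFT:  [juliet, golf, echo, india, charlie, charlie, bravo]
Final RIGHT: [kilo, golf, echo, india, charlie, foxtrot, bravo]
i=0: L=juliet=BASE, R=kilo -> take RIGHT -> kilo
i=1: L=golf R=golf -> agree -> golf
i=2: L=echo R=echo -> agree -> echo
i=3: L=india R=india -> agree -> india
i=4: L=charlie R=charlie -> agree -> charlie
i=5: BASE=alpha L=charlie R=foxtrot all differ -> CONFLICT
i=6: L=bravo R=bravo -> agree -> bravo
Index 6 -> bravo

Answer: bravo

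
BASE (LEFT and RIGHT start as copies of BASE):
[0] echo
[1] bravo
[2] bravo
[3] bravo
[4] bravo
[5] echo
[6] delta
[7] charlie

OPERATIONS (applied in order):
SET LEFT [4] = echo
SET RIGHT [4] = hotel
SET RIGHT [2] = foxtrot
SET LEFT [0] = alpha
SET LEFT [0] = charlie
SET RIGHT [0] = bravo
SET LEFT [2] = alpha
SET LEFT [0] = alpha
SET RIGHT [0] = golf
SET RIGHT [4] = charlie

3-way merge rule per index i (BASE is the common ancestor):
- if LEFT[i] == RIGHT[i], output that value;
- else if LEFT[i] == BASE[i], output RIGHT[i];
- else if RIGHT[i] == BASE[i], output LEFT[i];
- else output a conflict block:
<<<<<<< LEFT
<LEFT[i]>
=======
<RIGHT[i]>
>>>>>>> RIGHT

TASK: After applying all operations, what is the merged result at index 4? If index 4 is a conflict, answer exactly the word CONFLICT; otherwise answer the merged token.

Answer: CONFLICT

Derivation:
Final LEFT:  [alpha, bravo, alpha, bravo, echo, echo, delta, charlie]
Final RIGHT: [golf, bravo, foxtrot, bravo, charlie, echo, delta, charlie]
i=0: BASE=echo L=alpha R=golf all differ -> CONFLICT
i=1: L=bravo R=bravo -> agree -> bravo
i=2: BASE=bravo L=alpha R=foxtrot all differ -> CONFLICT
i=3: L=bravo R=bravo -> agree -> bravo
i=4: BASE=bravo L=echo R=charlie all differ -> CONFLICT
i=5: L=echo R=echo -> agree -> echo
i=6: L=delta R=delta -> agree -> delta
i=7: L=charlie R=charlie -> agree -> charlie
Index 4 -> CONFLICT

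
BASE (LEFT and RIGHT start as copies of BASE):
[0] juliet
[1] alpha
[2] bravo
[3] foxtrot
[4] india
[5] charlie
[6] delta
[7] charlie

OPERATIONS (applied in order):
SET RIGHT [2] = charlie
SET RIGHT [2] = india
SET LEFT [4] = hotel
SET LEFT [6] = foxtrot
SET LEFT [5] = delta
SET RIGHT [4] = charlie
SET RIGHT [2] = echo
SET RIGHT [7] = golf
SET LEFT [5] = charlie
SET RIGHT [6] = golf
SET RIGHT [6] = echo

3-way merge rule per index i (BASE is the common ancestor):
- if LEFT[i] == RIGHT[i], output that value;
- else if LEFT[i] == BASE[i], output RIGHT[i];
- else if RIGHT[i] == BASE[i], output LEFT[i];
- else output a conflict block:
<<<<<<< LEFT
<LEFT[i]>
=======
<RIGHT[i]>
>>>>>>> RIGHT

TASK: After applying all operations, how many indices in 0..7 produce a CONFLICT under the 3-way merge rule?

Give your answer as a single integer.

Final LEFT:  [juliet, alpha, bravo, foxtrot, hotel, charlie, foxtrot, charlie]
Final RIGHT: [juliet, alpha, echo, foxtrot, charlie, charlie, echo, golf]
i=0: L=juliet R=juliet -> agree -> juliet
i=1: L=alpha R=alpha -> agree -> alpha
i=2: L=bravo=BASE, R=echo -> take RIGHT -> echo
i=3: L=foxtrot R=foxtrot -> agree -> foxtrot
i=4: BASE=india L=hotel R=charlie all differ -> CONFLICT
i=5: L=charlie R=charlie -> agree -> charlie
i=6: BASE=delta L=foxtrot R=echo all differ -> CONFLICT
i=7: L=charlie=BASE, R=golf -> take RIGHT -> golf
Conflict count: 2

Answer: 2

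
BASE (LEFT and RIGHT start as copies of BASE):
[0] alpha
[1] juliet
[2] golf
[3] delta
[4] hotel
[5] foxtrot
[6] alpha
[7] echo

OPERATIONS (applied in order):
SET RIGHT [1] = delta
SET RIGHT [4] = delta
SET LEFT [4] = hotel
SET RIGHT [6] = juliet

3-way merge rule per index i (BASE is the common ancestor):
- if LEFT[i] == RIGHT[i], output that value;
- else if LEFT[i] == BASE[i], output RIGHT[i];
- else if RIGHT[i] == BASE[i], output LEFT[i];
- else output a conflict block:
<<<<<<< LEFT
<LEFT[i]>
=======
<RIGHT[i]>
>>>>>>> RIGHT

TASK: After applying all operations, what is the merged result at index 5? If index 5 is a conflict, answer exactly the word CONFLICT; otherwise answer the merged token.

Answer: foxtrot

Derivation:
Final LEFT:  [alpha, juliet, golf, delta, hotel, foxtrot, alpha, echo]
Final RIGHT: [alpha, delta, golf, delta, delta, foxtrot, juliet, echo]
i=0: L=alpha R=alpha -> agree -> alpha
i=1: L=juliet=BASE, R=delta -> take RIGHT -> delta
i=2: L=golf R=golf -> agree -> golf
i=3: L=delta R=delta -> agree -> delta
i=4: L=hotel=BASE, R=delta -> take RIGHT -> delta
i=5: L=foxtrot R=foxtrot -> agree -> foxtrot
i=6: L=alpha=BASE, R=juliet -> take RIGHT -> juliet
i=7: L=echo R=echo -> agree -> echo
Index 5 -> foxtrot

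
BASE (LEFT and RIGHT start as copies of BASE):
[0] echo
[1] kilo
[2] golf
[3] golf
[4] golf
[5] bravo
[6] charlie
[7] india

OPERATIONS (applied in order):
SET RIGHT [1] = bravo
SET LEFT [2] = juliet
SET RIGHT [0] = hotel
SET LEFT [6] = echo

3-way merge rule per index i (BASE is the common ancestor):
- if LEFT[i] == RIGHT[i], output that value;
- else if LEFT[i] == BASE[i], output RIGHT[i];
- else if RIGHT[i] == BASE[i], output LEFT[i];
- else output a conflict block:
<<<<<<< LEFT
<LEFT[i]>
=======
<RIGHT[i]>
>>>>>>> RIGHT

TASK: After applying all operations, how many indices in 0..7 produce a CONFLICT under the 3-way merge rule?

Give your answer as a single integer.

Final LEFT:  [echo, kilo, juliet, golf, golf, bravo, echo, india]
Final RIGHT: [hotel, bravo, golf, golf, golf, bravo, charlie, india]
i=0: L=echo=BASE, R=hotel -> take RIGHT -> hotel
i=1: L=kilo=BASE, R=bravo -> take RIGHT -> bravo
i=2: L=juliet, R=golf=BASE -> take LEFT -> juliet
i=3: L=golf R=golf -> agree -> golf
i=4: L=golf R=golf -> agree -> golf
i=5: L=bravo R=bravo -> agree -> bravo
i=6: L=echo, R=charlie=BASE -> take LEFT -> echo
i=7: L=india R=india -> agree -> india
Conflict count: 0

Answer: 0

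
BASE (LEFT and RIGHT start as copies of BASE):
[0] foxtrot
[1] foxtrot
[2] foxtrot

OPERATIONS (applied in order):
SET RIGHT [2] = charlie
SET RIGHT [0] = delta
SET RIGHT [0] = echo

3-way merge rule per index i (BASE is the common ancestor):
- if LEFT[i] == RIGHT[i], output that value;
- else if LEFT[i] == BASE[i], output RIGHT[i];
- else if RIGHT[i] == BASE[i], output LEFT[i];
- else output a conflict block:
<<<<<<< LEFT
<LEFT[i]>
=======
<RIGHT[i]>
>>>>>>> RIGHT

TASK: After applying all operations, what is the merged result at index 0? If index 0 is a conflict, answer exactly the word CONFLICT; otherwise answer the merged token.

Final LEFT:  [foxtrot, foxtrot, foxtrot]
Final RIGHT: [echo, foxtrot, charlie]
i=0: L=foxtrot=BASE, R=echo -> take RIGHT -> echo
i=1: L=foxtrot R=foxtrot -> agree -> foxtrot
i=2: L=foxtrot=BASE, R=charlie -> take RIGHT -> charlie
Index 0 -> echo

Answer: echo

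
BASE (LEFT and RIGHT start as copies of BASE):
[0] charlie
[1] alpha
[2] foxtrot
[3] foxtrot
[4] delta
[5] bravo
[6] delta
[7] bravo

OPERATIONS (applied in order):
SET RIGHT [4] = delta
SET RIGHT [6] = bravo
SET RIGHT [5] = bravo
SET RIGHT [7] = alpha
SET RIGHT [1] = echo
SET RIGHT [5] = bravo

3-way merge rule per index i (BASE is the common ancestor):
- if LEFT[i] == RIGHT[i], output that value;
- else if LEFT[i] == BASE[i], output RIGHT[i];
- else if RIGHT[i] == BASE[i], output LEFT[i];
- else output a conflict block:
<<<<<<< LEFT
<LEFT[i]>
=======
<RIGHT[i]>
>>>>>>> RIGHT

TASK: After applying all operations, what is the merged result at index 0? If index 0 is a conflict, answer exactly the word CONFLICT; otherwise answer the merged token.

Final LEFT:  [charlie, alpha, foxtrot, foxtrot, delta, bravo, delta, bravo]
Final RIGHT: [charlie, echo, foxtrot, foxtrot, delta, bravo, bravo, alpha]
i=0: L=charlie R=charlie -> agree -> charlie
i=1: L=alpha=BASE, R=echo -> take RIGHT -> echo
i=2: L=foxtrot R=foxtrot -> agree -> foxtrot
i=3: L=foxtrot R=foxtrot -> agree -> foxtrot
i=4: L=delta R=delta -> agree -> delta
i=5: L=bravo R=bravo -> agree -> bravo
i=6: L=delta=BASE, R=bravo -> take RIGHT -> bravo
i=7: L=bravo=BASE, R=alpha -> take RIGHT -> alpha
Index 0 -> charlie

Answer: charlie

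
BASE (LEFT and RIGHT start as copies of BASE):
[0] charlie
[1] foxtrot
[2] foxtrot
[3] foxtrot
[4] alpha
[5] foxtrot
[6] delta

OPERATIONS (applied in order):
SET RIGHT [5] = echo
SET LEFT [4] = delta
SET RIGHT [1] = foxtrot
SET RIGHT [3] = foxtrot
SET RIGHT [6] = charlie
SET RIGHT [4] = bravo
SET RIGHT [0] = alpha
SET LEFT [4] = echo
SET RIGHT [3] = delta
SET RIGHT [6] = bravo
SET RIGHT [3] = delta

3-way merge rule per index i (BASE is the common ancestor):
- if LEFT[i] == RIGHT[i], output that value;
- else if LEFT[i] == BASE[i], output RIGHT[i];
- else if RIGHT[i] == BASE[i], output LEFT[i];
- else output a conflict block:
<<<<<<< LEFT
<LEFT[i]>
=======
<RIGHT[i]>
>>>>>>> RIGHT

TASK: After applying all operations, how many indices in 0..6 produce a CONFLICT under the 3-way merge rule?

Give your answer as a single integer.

Answer: 1

Derivation:
Final LEFT:  [charlie, foxtrot, foxtrot, foxtrot, echo, foxtrot, delta]
Final RIGHT: [alpha, foxtrot, foxtrot, delta, bravo, echo, bravo]
i=0: L=charlie=BASE, R=alpha -> take RIGHT -> alpha
i=1: L=foxtrot R=foxtrot -> agree -> foxtrot
i=2: L=foxtrot R=foxtrot -> agree -> foxtrot
i=3: L=foxtrot=BASE, R=delta -> take RIGHT -> delta
i=4: BASE=alpha L=echo R=bravo all differ -> CONFLICT
i=5: L=foxtrot=BASE, R=echo -> take RIGHT -> echo
i=6: L=delta=BASE, R=bravo -> take RIGHT -> bravo
Conflict count: 1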